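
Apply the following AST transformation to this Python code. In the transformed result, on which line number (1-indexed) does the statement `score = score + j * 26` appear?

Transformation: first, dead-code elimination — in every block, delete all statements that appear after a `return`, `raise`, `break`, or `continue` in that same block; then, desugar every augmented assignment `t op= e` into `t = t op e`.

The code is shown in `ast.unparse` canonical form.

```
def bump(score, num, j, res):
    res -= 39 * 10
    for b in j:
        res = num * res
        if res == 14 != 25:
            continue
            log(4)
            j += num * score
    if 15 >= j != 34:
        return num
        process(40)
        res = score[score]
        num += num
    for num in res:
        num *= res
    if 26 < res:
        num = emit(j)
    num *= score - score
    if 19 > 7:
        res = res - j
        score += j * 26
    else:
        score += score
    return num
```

16

Transformed code:
def bump(score, num, j, res):
    res = res - 39 * 10
    for b in j:
        res = num * res
        if res == 14 != 25:
            continue
    if 15 >= j != 34:
        return num
    for num in res:
        num = num * res
    if 26 < res:
        num = emit(j)
    num = num * (score - score)
    if 19 > 7:
        res = res - j
        score = score + j * 26
    else:
        score = score + score
    return num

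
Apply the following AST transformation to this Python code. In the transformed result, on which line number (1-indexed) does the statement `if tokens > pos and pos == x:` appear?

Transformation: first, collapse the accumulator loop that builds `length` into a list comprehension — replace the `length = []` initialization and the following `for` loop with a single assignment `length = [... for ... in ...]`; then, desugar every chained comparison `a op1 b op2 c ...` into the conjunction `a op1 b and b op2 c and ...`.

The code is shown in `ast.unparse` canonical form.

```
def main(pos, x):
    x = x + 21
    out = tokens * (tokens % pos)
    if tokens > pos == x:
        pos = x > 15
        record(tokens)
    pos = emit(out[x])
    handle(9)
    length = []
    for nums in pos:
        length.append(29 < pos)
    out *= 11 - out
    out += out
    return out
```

4

Transformed code:
def main(pos, x):
    x = x + 21
    out = tokens * (tokens % pos)
    if tokens > pos and pos == x:
        pos = x > 15
        record(tokens)
    pos = emit(out[x])
    handle(9)
    length = [29 < pos for nums in pos]
    out *= 11 - out
    out += out
    return out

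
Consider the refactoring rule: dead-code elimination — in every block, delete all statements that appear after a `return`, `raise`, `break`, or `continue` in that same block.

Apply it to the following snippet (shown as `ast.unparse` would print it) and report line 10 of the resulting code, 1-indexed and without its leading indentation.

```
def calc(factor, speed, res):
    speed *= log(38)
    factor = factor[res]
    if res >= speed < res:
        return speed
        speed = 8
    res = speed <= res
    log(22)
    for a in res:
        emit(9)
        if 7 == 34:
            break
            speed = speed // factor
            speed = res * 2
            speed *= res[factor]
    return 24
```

Transformed code:
def calc(factor, speed, res):
    speed *= log(38)
    factor = factor[res]
    if res >= speed < res:
        return speed
    res = speed <= res
    log(22)
    for a in res:
        emit(9)
        if 7 == 34:
            break
    return 24

if 7 == 34:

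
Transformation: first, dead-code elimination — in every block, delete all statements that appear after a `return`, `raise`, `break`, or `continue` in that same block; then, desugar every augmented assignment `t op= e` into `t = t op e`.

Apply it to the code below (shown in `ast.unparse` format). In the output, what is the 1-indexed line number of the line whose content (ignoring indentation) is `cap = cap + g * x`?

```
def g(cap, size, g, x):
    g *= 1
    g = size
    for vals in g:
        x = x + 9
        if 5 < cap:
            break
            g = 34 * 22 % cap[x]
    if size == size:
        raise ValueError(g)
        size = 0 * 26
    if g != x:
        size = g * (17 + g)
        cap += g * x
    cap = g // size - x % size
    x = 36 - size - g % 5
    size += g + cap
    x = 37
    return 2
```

Transformed code:
def g(cap, size, g, x):
    g = g * 1
    g = size
    for vals in g:
        x = x + 9
        if 5 < cap:
            break
    if size == size:
        raise ValueError(g)
    if g != x:
        size = g * (17 + g)
        cap = cap + g * x
    cap = g // size - x % size
    x = 36 - size - g % 5
    size = size + (g + cap)
    x = 37
    return 2

12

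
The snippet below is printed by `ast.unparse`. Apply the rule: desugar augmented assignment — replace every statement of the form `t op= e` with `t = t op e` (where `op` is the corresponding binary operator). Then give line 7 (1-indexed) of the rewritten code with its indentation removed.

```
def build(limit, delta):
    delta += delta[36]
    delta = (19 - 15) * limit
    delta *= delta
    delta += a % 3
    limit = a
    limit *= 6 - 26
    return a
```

limit = limit * (6 - 26)

Transformed code:
def build(limit, delta):
    delta = delta + delta[36]
    delta = (19 - 15) * limit
    delta = delta * delta
    delta = delta + a % 3
    limit = a
    limit = limit * (6 - 26)
    return a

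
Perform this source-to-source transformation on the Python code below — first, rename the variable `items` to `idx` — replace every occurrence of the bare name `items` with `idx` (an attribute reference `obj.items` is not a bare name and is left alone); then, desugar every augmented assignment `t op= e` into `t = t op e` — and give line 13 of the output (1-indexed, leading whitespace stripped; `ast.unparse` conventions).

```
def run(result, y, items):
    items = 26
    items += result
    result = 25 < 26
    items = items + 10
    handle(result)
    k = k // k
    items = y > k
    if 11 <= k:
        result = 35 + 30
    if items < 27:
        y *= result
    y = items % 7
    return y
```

y = idx % 7

Transformed code:
def run(result, y, idx):
    idx = 26
    idx = idx + result
    result = 25 < 26
    idx = idx + 10
    handle(result)
    k = k // k
    idx = y > k
    if 11 <= k:
        result = 35 + 30
    if idx < 27:
        y = y * result
    y = idx % 7
    return y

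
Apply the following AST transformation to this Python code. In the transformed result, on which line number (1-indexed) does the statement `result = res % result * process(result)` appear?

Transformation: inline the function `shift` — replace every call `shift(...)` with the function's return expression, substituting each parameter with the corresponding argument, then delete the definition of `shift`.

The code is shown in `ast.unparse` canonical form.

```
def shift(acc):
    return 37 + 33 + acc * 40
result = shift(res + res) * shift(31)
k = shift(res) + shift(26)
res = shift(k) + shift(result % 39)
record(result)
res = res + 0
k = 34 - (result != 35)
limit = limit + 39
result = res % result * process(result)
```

Transformed code:
result = (37 + 33 + (res + res) * 40) * (37 + 33 + 31 * 40)
k = 37 + 33 + res * 40 + (37 + 33 + 26 * 40)
res = 37 + 33 + k * 40 + (37 + 33 + result % 39 * 40)
record(result)
res = res + 0
k = 34 - (result != 35)
limit = limit + 39
result = res % result * process(result)

8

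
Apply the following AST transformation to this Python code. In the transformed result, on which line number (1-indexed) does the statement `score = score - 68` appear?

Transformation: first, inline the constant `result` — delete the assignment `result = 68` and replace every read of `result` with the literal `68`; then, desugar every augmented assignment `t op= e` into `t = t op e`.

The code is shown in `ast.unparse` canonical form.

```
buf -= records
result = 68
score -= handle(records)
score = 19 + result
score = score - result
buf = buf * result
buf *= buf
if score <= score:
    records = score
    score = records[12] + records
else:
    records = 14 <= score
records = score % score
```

Transformed code:
buf = buf - records
score = score - handle(records)
score = 19 + 68
score = score - 68
buf = buf * 68
buf = buf * buf
if score <= score:
    records = score
    score = records[12] + records
else:
    records = 14 <= score
records = score % score

4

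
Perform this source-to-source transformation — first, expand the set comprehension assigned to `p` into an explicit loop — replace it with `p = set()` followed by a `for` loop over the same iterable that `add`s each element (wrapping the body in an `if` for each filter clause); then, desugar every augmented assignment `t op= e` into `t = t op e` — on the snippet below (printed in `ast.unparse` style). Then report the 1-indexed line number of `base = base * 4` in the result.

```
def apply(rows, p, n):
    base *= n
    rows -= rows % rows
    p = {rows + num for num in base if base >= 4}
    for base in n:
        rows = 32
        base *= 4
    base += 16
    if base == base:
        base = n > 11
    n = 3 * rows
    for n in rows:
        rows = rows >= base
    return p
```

Transformed code:
def apply(rows, p, n):
    base = base * n
    rows = rows - rows % rows
    p = set()
    for num in base:
        if base >= 4:
            p.add(rows + num)
    for base in n:
        rows = 32
        base = base * 4
    base = base + 16
    if base == base:
        base = n > 11
    n = 3 * rows
    for n in rows:
        rows = rows >= base
    return p

10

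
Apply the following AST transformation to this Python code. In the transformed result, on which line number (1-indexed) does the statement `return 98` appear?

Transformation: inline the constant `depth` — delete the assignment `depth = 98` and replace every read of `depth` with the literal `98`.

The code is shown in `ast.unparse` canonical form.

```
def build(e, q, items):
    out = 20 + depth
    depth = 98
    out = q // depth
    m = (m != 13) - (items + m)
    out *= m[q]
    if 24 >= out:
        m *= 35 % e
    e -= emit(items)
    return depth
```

Transformed code:
def build(e, q, items):
    out = 20 + 98
    out = q // 98
    m = (m != 13) - (items + m)
    out *= m[q]
    if 24 >= out:
        m *= 35 % e
    e -= emit(items)
    return 98

9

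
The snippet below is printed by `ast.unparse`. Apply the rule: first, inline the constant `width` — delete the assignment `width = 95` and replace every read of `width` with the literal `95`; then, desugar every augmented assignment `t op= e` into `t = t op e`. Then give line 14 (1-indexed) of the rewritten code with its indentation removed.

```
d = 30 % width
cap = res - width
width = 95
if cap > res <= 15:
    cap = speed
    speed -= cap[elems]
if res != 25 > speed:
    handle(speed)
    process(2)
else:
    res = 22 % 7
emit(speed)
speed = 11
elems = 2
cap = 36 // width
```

cap = 36 // 95

Transformed code:
d = 30 % 95
cap = res - 95
if cap > res <= 15:
    cap = speed
    speed = speed - cap[elems]
if res != 25 > speed:
    handle(speed)
    process(2)
else:
    res = 22 % 7
emit(speed)
speed = 11
elems = 2
cap = 36 // 95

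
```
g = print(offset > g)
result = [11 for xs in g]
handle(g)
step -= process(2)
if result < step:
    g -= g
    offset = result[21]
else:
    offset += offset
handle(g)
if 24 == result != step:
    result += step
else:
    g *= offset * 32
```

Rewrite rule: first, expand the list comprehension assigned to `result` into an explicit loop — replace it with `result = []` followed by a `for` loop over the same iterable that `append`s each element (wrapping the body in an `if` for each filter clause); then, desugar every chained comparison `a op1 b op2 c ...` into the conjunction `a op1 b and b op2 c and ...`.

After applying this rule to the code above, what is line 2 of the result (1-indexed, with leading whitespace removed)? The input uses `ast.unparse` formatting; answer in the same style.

result = []

Transformed code:
g = print(offset > g)
result = []
for xs in g:
    result.append(11)
handle(g)
step -= process(2)
if result < step:
    g -= g
    offset = result[21]
else:
    offset += offset
handle(g)
if 24 == result and result != step:
    result += step
else:
    g *= offset * 32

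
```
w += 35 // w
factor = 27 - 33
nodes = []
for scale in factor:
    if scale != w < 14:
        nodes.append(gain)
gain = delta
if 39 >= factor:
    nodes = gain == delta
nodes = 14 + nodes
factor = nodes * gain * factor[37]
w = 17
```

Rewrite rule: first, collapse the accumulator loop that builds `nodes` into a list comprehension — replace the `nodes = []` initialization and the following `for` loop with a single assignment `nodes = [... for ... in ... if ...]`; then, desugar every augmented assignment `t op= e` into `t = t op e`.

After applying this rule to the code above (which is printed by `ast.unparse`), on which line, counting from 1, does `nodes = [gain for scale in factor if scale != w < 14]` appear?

3

Transformed code:
w = w + 35 // w
factor = 27 - 33
nodes = [gain for scale in factor if scale != w < 14]
gain = delta
if 39 >= factor:
    nodes = gain == delta
nodes = 14 + nodes
factor = nodes * gain * factor[37]
w = 17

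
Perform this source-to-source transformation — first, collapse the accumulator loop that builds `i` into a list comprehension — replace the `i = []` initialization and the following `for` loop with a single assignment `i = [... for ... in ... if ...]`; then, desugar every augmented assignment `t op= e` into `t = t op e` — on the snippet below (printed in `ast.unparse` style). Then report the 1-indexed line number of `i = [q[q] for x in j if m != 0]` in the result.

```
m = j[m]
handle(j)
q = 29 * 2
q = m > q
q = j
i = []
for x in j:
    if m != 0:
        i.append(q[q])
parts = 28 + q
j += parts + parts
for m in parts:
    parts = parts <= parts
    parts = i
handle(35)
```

Transformed code:
m = j[m]
handle(j)
q = 29 * 2
q = m > q
q = j
i = [q[q] for x in j if m != 0]
parts = 28 + q
j = j + (parts + parts)
for m in parts:
    parts = parts <= parts
    parts = i
handle(35)

6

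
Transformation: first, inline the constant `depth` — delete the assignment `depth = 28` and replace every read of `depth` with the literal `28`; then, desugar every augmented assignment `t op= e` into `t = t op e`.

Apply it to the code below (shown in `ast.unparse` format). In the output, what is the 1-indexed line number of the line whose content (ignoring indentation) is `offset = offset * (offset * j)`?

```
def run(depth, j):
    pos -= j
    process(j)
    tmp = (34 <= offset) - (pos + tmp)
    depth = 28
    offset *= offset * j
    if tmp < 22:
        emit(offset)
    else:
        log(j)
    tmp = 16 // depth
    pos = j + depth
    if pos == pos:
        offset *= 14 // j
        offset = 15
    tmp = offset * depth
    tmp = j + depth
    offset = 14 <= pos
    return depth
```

5

Transformed code:
def run(depth, j):
    pos = pos - j
    process(j)
    tmp = (34 <= offset) - (pos + tmp)
    offset = offset * (offset * j)
    if tmp < 22:
        emit(offset)
    else:
        log(j)
    tmp = 16 // 28
    pos = j + 28
    if pos == pos:
        offset = offset * (14 // j)
        offset = 15
    tmp = offset * 28
    tmp = j + 28
    offset = 14 <= pos
    return 28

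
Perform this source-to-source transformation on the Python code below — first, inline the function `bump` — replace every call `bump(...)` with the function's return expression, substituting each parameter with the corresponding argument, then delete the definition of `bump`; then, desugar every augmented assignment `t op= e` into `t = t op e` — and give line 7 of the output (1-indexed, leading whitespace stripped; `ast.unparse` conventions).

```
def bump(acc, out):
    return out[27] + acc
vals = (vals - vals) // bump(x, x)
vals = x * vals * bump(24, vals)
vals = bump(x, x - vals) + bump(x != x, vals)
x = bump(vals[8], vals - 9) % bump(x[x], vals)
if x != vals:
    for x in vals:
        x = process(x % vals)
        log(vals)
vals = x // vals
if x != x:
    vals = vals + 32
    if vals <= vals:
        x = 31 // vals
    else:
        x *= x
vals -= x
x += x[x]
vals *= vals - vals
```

x = process(x % vals)

Transformed code:
vals = (vals - vals) // (x[27] + x)
vals = x * vals * (vals[27] + 24)
vals = (x - vals)[27] + x + (vals[27] + (x != x))
x = ((vals - 9)[27] + vals[8]) % (vals[27] + x[x])
if x != vals:
    for x in vals:
        x = process(x % vals)
        log(vals)
vals = x // vals
if x != x:
    vals = vals + 32
    if vals <= vals:
        x = 31 // vals
    else:
        x = x * x
vals = vals - x
x = x + x[x]
vals = vals * (vals - vals)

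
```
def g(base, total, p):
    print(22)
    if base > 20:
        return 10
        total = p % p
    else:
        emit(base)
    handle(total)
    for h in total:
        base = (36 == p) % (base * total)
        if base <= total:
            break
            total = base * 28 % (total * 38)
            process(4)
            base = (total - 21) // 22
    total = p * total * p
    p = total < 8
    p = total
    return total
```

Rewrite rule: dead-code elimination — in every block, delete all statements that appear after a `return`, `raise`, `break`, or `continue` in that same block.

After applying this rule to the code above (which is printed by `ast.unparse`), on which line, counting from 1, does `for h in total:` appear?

Transformed code:
def g(base, total, p):
    print(22)
    if base > 20:
        return 10
    else:
        emit(base)
    handle(total)
    for h in total:
        base = (36 == p) % (base * total)
        if base <= total:
            break
    total = p * total * p
    p = total < 8
    p = total
    return total

8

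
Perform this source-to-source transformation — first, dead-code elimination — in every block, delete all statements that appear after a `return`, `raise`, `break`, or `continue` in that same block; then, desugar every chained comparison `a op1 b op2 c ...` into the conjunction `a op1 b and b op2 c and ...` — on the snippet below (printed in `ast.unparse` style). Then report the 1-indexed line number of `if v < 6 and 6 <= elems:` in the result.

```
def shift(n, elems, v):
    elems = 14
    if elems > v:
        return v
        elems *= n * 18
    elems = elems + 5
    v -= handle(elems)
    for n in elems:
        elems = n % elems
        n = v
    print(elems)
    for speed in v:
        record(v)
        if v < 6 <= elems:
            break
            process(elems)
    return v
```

Transformed code:
def shift(n, elems, v):
    elems = 14
    if elems > v:
        return v
    elems = elems + 5
    v -= handle(elems)
    for n in elems:
        elems = n % elems
        n = v
    print(elems)
    for speed in v:
        record(v)
        if v < 6 and 6 <= elems:
            break
    return v

13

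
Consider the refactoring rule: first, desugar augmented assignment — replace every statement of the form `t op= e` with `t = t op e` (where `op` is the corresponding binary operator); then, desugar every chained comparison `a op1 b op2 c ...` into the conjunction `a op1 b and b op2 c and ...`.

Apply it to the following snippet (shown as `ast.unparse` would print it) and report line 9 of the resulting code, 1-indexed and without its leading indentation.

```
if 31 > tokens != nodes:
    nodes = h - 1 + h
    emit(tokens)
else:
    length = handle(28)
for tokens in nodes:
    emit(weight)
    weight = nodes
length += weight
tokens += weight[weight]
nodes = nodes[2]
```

length = length + weight

Transformed code:
if 31 > tokens and tokens != nodes:
    nodes = h - 1 + h
    emit(tokens)
else:
    length = handle(28)
for tokens in nodes:
    emit(weight)
    weight = nodes
length = length + weight
tokens = tokens + weight[weight]
nodes = nodes[2]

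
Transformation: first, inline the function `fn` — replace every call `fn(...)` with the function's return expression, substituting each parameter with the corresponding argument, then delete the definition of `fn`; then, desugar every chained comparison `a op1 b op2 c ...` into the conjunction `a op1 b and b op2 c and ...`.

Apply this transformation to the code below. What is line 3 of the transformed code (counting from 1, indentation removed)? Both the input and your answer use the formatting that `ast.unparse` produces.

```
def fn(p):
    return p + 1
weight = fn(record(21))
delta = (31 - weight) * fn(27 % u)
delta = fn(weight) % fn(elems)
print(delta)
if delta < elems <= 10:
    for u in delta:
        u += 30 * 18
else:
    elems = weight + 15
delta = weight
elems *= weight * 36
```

Transformed code:
weight = record(21) + 1
delta = (31 - weight) * (27 % u + 1)
delta = (weight + 1) % (elems + 1)
print(delta)
if delta < elems and elems <= 10:
    for u in delta:
        u += 30 * 18
else:
    elems = weight + 15
delta = weight
elems *= weight * 36

delta = (weight + 1) % (elems + 1)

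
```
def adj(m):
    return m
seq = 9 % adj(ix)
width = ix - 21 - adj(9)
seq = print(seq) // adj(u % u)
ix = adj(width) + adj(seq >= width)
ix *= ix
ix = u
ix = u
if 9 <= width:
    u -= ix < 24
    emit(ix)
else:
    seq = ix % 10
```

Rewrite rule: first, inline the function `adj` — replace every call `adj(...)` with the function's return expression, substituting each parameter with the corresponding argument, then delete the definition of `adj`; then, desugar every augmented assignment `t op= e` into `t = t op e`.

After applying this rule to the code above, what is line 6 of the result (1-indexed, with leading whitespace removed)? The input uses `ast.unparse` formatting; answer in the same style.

Transformed code:
seq = 9 % ix
width = ix - 21 - 9
seq = print(seq) // (u % u)
ix = width + (seq >= width)
ix = ix * ix
ix = u
ix = u
if 9 <= width:
    u = u - (ix < 24)
    emit(ix)
else:
    seq = ix % 10

ix = u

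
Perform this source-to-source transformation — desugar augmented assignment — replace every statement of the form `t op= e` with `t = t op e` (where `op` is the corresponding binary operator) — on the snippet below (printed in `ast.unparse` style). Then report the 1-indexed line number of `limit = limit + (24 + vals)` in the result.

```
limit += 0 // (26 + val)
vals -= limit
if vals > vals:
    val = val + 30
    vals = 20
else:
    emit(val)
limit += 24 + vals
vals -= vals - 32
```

8

Transformed code:
limit = limit + 0 // (26 + val)
vals = vals - limit
if vals > vals:
    val = val + 30
    vals = 20
else:
    emit(val)
limit = limit + (24 + vals)
vals = vals - (vals - 32)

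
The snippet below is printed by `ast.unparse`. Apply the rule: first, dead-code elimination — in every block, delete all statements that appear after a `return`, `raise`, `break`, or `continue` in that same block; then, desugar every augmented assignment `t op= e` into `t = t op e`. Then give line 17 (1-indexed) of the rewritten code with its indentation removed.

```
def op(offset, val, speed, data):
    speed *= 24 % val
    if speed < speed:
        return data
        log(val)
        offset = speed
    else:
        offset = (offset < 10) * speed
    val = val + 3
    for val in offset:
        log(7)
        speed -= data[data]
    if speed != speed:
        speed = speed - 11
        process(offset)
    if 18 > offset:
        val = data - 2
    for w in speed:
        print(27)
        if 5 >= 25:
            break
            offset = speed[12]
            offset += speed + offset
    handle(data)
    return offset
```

Transformed code:
def op(offset, val, speed, data):
    speed = speed * (24 % val)
    if speed < speed:
        return data
    else:
        offset = (offset < 10) * speed
    val = val + 3
    for val in offset:
        log(7)
        speed = speed - data[data]
    if speed != speed:
        speed = speed - 11
        process(offset)
    if 18 > offset:
        val = data - 2
    for w in speed:
        print(27)
        if 5 >= 25:
            break
    handle(data)
    return offset

print(27)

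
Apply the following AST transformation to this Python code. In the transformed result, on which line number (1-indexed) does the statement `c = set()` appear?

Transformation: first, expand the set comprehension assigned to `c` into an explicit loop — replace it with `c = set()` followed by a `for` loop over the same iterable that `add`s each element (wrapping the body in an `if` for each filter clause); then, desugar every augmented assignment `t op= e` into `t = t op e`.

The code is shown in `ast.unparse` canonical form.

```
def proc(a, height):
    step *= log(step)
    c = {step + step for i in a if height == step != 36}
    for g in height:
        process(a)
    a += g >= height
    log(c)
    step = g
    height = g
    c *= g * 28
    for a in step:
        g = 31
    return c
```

3

Transformed code:
def proc(a, height):
    step = step * log(step)
    c = set()
    for i in a:
        if height == step != 36:
            c.add(step + step)
    for g in height:
        process(a)
    a = a + (g >= height)
    log(c)
    step = g
    height = g
    c = c * (g * 28)
    for a in step:
        g = 31
    return c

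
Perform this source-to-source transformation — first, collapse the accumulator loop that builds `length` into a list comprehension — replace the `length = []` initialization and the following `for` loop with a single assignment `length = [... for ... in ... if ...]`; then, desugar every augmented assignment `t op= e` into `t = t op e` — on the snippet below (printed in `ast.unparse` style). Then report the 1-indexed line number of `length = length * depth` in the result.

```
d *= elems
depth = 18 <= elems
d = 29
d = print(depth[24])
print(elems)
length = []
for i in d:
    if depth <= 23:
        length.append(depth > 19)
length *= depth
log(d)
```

7

Transformed code:
d = d * elems
depth = 18 <= elems
d = 29
d = print(depth[24])
print(elems)
length = [depth > 19 for i in d if depth <= 23]
length = length * depth
log(d)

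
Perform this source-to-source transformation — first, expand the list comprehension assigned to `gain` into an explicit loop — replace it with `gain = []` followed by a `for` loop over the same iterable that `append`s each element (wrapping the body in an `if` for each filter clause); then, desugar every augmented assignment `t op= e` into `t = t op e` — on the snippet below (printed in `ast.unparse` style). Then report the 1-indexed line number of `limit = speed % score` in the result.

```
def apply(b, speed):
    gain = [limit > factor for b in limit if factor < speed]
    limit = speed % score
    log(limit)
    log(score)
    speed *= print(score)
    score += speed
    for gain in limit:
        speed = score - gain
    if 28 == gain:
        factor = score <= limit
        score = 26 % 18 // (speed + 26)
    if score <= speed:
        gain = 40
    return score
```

6

Transformed code:
def apply(b, speed):
    gain = []
    for b in limit:
        if factor < speed:
            gain.append(limit > factor)
    limit = speed % score
    log(limit)
    log(score)
    speed = speed * print(score)
    score = score + speed
    for gain in limit:
        speed = score - gain
    if 28 == gain:
        factor = score <= limit
        score = 26 % 18 // (speed + 26)
    if score <= speed:
        gain = 40
    return score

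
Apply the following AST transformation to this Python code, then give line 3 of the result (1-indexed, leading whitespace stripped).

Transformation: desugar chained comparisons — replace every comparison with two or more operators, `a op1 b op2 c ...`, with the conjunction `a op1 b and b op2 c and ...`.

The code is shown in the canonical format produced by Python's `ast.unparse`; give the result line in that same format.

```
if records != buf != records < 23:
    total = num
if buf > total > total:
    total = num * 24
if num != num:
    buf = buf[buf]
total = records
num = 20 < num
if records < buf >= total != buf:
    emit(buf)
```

if buf > total and total > total:

Transformed code:
if records != buf and buf != records and (records < 23):
    total = num
if buf > total and total > total:
    total = num * 24
if num != num:
    buf = buf[buf]
total = records
num = 20 < num
if records < buf and buf >= total and (total != buf):
    emit(buf)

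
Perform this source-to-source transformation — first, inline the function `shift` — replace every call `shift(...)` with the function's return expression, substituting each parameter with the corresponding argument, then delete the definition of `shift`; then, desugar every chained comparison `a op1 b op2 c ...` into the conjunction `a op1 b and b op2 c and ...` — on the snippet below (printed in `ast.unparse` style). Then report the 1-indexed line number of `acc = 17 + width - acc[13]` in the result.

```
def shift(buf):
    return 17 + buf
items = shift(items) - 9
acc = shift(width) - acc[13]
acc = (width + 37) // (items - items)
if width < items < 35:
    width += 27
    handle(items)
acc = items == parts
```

2

Transformed code:
items = 17 + items - 9
acc = 17 + width - acc[13]
acc = (width + 37) // (items - items)
if width < items and items < 35:
    width += 27
    handle(items)
acc = items == parts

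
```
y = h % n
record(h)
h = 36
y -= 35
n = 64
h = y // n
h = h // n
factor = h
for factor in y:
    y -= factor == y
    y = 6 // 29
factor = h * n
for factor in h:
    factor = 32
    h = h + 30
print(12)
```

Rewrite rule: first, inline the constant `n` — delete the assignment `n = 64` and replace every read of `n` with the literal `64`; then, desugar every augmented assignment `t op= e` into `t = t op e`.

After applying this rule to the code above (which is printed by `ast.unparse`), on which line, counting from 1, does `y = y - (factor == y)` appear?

9

Transformed code:
y = h % 64
record(h)
h = 36
y = y - 35
h = y // 64
h = h // 64
factor = h
for factor in y:
    y = y - (factor == y)
    y = 6 // 29
factor = h * 64
for factor in h:
    factor = 32
    h = h + 30
print(12)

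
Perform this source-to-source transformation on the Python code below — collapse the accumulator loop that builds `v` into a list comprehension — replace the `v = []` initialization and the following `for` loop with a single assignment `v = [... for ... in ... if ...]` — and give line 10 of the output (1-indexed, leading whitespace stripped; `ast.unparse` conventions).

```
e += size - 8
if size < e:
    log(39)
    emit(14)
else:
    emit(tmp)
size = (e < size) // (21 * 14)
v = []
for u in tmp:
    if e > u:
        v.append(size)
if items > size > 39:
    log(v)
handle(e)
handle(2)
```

Transformed code:
e += size - 8
if size < e:
    log(39)
    emit(14)
else:
    emit(tmp)
size = (e < size) // (21 * 14)
v = [size for u in tmp if e > u]
if items > size > 39:
    log(v)
handle(e)
handle(2)

log(v)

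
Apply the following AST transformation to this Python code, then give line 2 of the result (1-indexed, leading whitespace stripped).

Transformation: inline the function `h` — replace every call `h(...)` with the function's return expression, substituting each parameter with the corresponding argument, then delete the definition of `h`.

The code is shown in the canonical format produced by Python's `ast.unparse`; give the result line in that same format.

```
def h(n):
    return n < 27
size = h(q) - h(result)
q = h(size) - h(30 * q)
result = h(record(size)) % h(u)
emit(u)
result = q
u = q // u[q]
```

q = (size < 27) - (30 * q < 27)

Transformed code:
size = (q < 27) - (result < 27)
q = (size < 27) - (30 * q < 27)
result = (record(size) < 27) % (u < 27)
emit(u)
result = q
u = q // u[q]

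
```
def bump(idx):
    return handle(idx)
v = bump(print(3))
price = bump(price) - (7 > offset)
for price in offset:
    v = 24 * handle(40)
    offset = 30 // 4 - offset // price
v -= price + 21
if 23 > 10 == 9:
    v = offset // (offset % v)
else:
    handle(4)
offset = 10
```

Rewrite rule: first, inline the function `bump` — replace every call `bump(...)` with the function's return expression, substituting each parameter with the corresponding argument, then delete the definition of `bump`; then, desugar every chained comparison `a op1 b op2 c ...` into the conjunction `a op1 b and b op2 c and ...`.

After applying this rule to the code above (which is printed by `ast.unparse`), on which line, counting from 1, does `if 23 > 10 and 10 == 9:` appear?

Transformed code:
v = handle(print(3))
price = handle(price) - (7 > offset)
for price in offset:
    v = 24 * handle(40)
    offset = 30 // 4 - offset // price
v -= price + 21
if 23 > 10 and 10 == 9:
    v = offset // (offset % v)
else:
    handle(4)
offset = 10

7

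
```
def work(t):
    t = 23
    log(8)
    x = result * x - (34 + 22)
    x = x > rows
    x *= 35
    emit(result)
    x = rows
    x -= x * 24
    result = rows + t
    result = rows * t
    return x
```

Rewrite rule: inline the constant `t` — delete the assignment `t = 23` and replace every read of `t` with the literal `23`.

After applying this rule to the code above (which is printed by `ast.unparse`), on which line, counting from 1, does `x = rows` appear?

Transformed code:
def work(t):
    log(8)
    x = result * x - (34 + 22)
    x = x > rows
    x *= 35
    emit(result)
    x = rows
    x -= x * 24
    result = rows + 23
    result = rows * 23
    return x

7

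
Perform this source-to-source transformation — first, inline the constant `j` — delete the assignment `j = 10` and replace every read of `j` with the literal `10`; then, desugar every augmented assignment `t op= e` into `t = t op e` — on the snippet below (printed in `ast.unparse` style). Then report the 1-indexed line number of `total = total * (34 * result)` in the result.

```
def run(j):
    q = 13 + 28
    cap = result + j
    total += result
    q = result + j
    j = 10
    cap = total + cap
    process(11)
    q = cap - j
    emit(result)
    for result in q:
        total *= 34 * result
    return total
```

11

Transformed code:
def run(j):
    q = 13 + 28
    cap = result + 10
    total = total + result
    q = result + 10
    cap = total + cap
    process(11)
    q = cap - 10
    emit(result)
    for result in q:
        total = total * (34 * result)
    return total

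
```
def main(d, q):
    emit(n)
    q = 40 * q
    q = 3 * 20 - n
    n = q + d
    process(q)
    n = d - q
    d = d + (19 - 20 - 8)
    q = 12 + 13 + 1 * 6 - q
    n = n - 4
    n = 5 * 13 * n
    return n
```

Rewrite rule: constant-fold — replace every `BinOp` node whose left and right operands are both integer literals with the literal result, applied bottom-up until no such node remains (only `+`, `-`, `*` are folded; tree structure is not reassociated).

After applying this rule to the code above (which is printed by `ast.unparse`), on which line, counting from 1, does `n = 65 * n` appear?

Transformed code:
def main(d, q):
    emit(n)
    q = 40 * q
    q = 60 - n
    n = q + d
    process(q)
    n = d - q
    d = d + -9
    q = 31 - q
    n = n - 4
    n = 65 * n
    return n

11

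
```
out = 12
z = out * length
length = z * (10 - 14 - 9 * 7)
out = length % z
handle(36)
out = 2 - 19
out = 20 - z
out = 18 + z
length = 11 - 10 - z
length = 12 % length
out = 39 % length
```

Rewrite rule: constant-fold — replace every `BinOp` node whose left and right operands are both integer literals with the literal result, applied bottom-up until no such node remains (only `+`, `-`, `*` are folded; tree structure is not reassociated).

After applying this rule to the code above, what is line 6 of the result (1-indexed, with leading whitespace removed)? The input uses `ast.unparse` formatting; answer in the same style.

out = -17

Transformed code:
out = 12
z = out * length
length = z * -67
out = length % z
handle(36)
out = -17
out = 20 - z
out = 18 + z
length = 1 - z
length = 12 % length
out = 39 % length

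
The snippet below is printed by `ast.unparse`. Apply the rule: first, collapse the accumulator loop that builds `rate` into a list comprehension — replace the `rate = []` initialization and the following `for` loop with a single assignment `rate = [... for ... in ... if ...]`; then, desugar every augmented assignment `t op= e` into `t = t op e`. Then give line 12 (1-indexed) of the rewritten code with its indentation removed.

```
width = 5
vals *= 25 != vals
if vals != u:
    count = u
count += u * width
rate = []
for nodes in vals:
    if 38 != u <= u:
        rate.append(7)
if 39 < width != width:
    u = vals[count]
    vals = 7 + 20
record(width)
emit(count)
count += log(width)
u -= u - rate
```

count = count + log(width)

Transformed code:
width = 5
vals = vals * (25 != vals)
if vals != u:
    count = u
count = count + u * width
rate = [7 for nodes in vals if 38 != u <= u]
if 39 < width != width:
    u = vals[count]
    vals = 7 + 20
record(width)
emit(count)
count = count + log(width)
u = u - (u - rate)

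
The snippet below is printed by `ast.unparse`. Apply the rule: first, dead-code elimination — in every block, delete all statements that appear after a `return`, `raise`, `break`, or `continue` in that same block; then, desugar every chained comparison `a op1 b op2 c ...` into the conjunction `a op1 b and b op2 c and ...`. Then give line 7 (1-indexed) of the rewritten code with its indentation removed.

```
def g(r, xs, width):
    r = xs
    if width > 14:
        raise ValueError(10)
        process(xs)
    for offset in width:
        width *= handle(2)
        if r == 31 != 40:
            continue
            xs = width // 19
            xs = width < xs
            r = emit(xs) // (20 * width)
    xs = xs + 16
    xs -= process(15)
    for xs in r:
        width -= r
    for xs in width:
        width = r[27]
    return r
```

if r == 31 and 31 != 40:

Transformed code:
def g(r, xs, width):
    r = xs
    if width > 14:
        raise ValueError(10)
    for offset in width:
        width *= handle(2)
        if r == 31 and 31 != 40:
            continue
    xs = xs + 16
    xs -= process(15)
    for xs in r:
        width -= r
    for xs in width:
        width = r[27]
    return r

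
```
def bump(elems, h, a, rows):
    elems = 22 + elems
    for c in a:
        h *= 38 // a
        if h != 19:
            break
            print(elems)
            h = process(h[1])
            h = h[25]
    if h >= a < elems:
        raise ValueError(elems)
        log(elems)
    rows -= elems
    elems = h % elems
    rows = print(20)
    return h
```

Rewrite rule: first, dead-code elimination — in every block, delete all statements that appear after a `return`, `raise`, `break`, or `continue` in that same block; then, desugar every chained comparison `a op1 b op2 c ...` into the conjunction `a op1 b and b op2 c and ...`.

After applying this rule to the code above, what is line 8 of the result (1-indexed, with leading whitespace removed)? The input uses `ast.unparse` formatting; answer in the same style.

Transformed code:
def bump(elems, h, a, rows):
    elems = 22 + elems
    for c in a:
        h *= 38 // a
        if h != 19:
            break
    if h >= a and a < elems:
        raise ValueError(elems)
    rows -= elems
    elems = h % elems
    rows = print(20)
    return h

raise ValueError(elems)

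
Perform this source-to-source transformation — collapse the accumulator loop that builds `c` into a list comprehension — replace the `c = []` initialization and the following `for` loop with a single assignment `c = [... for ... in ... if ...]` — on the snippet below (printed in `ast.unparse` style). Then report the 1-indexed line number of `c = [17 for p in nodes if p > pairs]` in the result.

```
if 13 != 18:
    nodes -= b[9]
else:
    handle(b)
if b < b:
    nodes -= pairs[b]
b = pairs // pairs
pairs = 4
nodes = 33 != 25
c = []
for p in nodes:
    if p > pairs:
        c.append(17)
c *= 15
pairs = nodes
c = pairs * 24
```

Transformed code:
if 13 != 18:
    nodes -= b[9]
else:
    handle(b)
if b < b:
    nodes -= pairs[b]
b = pairs // pairs
pairs = 4
nodes = 33 != 25
c = [17 for p in nodes if p > pairs]
c *= 15
pairs = nodes
c = pairs * 24

10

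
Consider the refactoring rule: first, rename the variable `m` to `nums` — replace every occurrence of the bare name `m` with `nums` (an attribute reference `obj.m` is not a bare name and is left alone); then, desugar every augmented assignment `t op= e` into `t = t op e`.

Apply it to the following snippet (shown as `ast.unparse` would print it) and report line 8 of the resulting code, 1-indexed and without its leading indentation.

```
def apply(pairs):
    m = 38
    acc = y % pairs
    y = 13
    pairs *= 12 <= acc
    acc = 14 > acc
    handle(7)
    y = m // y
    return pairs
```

Transformed code:
def apply(pairs):
    nums = 38
    acc = y % pairs
    y = 13
    pairs = pairs * (12 <= acc)
    acc = 14 > acc
    handle(7)
    y = nums // y
    return pairs

y = nums // y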